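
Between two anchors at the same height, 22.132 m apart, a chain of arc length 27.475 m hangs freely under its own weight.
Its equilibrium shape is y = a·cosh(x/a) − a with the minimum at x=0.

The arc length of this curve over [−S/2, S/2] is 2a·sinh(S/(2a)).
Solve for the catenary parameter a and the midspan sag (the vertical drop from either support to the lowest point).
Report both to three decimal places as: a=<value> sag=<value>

seed: a₀ = √(S³/(24(L−S))) = √(22.132³/(24·5.343)) = 9.194599
iter 1: u=1.203533  f(a)=+4.006e-01  f'(a)=-1.339e+00  a ← 9.194599 − (+4.006e-01/-1.339e+00) = 9.493653
iter 2: u=1.165621  f(a)=+2.037e-02  f'(a)=-1.206e+00  a ← 9.493653 − (+2.037e-02/-1.206e+00) = 9.510542
iter 3: u=1.163551  f(a)=+5.895e-05  f'(a)=-1.199e+00  a ← 9.510542 − (+5.895e-05/-1.199e+00) = 9.510591
iter 4: u=1.163545  f(a)=+4.968e-10  f'(a)=-1.199e+00  a ← 9.510591 − (+4.968e-10/-1.199e+00) = 9.510591
iter 5: u=1.163545  f(a)=+3.553e-15  f'(a)=-1.199e+00  a ← 9.510591 − (+3.553e-15/-1.199e+00) = 9.510591
converged: |Δa| < 1e-12 after 5 iterations
sag = a·(cosh(S/(2a)) − 1) = 9.510591·(cosh(1.163545) − 1) = 7.197798
T_max/T_min = cosh(S/(2a)) = 1.756819

a=9.511 sag=7.198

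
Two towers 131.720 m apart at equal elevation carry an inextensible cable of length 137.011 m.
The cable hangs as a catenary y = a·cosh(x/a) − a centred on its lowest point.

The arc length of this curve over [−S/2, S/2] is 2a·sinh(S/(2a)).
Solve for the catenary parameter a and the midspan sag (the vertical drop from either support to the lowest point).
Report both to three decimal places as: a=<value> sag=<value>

a=134.955 sag=16.392

seed: a₀ = √(S³/(24(L−S))) = √(131.720³/(24·5.291)) = 134.153832
iter 1: u=0.490929  f(a)=+6.413e-02  f'(a)=-8.080e-02  a ← 134.153832 − (+6.413e-02/-8.080e-02) = 134.947506
iter 2: u=0.488042  f(a)=+5.735e-04  f'(a)=-7.936e-02  a ← 134.947506 − (+5.735e-04/-7.936e-02) = 134.954734
iter 3: u=0.488015  f(a)=+4.680e-08  f'(a)=-7.934e-02  a ← 134.954734 − (+4.680e-08/-7.934e-02) = 134.954734
iter 4: u=0.488015  f(a)=+2.842e-14  f'(a)=-7.934e-02  a ← 134.954734 − (+2.842e-14/-7.934e-02) = 134.954734
converged: |Δa| < 1e-12 after 4 iterations
sag = a·(cosh(S/(2a)) − 1) = 134.954734·(cosh(0.488015) − 1) = 16.391834
T_max/T_min = cosh(S/(2a)) = 1.121462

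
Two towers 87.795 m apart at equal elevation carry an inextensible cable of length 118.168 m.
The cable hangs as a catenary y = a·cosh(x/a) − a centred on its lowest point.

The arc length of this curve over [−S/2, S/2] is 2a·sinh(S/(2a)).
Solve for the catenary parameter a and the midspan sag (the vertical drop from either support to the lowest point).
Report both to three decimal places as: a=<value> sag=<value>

a=31.939 sag=35.225

seed: a₀ = √(S³/(24(L−S))) = √(87.795³/(24·30.373)) = 30.468790
iter 1: u=1.440737  f(a)=+3.313e+00  f'(a)=-2.439e+00  a ← 30.468790 − (+3.313e+00/-2.439e+00) = 31.826752
iter 2: u=1.379264  f(a)=+2.343e-01  f'(a)=-2.105e+00  a ← 31.826752 − (+2.343e-01/-2.105e+00) = 31.938053
iter 3: u=1.374458  f(a)=+1.370e-03  f'(a)=-2.081e+00  a ← 31.938053 − (+1.370e-03/-2.081e+00) = 31.938711
iter 4: u=1.374429  f(a)=+4.743e-08  f'(a)=-2.081e+00  a ← 31.938711 − (+4.743e-08/-2.081e+00) = 31.938711
iter 5: u=1.374429  f(a)=+0.000e+00  f'(a)=-2.081e+00  a ← 31.938711 − (+0.000e+00/-2.081e+00) = 31.938711
converged: |Δa| < 1e-12 after 5 iterations
sag = a·(cosh(S/(2a)) − 1) = 31.938711·(cosh(1.374429) − 1) = 35.225270
T_max/T_min = cosh(S/(2a)) = 2.102902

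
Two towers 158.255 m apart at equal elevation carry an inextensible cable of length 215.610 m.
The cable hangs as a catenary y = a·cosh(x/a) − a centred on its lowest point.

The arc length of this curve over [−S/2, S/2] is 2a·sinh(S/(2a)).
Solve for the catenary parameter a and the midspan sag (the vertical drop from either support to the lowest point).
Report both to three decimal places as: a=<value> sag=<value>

a=56.363 sag=65.287

seed: a₀ = √(S³/(24(L−S))) = √(158.255³/(24·57.355)) = 53.659287
iter 1: u=1.474628  f(a)=+6.569e+00  f'(a)=-2.640e+00  a ← 53.659287 − (+6.569e+00/-2.640e+00) = 56.147288
iter 2: u=1.409284  f(a)=+4.845e-01  f'(a)=-2.264e+00  a ← 56.147288 − (+4.845e-01/-2.264e+00) = 56.361301
iter 3: u=1.403933  f(a)=+3.100e-03  f'(a)=-2.235e+00  a ← 56.361301 − (+3.100e-03/-2.235e+00) = 56.362688
iter 4: u=1.403899  f(a)=+1.287e-07  f'(a)=-2.235e+00  a ← 56.362688 − (+1.287e-07/-2.235e+00) = 56.362688
iter 5: u=1.403899  f(a)=+2.842e-14  f'(a)=-2.235e+00  a ← 56.362688 − (+2.842e-14/-2.235e+00) = 56.362688
converged: |Δa| < 1e-12 after 5 iterations
sag = a·(cosh(S/(2a)) − 1) = 56.362688·(cosh(1.403899) − 1) = 65.287099
T_max/T_min = cosh(S/(2a)) = 2.158339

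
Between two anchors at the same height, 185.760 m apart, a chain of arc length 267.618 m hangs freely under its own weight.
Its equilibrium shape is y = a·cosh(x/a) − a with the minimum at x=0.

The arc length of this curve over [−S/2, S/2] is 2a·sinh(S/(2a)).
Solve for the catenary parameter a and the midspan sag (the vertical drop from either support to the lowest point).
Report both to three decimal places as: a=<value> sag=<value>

seed: a₀ = √(S³/(24(L−S))) = √(185.760³/(24·81.858)) = 57.120515
iter 1: u=1.626036  f(a)=+1.153e+01  f'(a)=-3.699e+00  a ← 57.120515 − (+1.153e+01/-3.699e+00) = 60.237052
iter 2: u=1.541908  f(a)=+1.011e+00  f'(a)=-3.077e+00  a ← 60.237052 − (+1.011e+00/-3.077e+00) = 60.565593
iter 3: u=1.533544  f(a)=+9.419e-03  f'(a)=-3.019e+00  a ← 60.565593 − (+9.419e-03/-3.019e+00) = 60.568712
iter 4: u=1.533465  f(a)=+8.348e-07  f'(a)=-3.019e+00  a ← 60.568712 − (+8.348e-07/-3.019e+00) = 60.568713
iter 5: u=1.533465  f(a)=-5.684e-14  f'(a)=-3.019e+00  a ← 60.568713 − (-5.684e-14/-3.019e+00) = 60.568713
converged: |Δa| < 1e-12 after 5 iterations
sag = a·(cosh(S/(2a)) − 1) = 60.568713·(cosh(1.533465) − 1) = 86.310208
T_max/T_min = cosh(S/(2a)) = 2.424997

a=60.569 sag=86.310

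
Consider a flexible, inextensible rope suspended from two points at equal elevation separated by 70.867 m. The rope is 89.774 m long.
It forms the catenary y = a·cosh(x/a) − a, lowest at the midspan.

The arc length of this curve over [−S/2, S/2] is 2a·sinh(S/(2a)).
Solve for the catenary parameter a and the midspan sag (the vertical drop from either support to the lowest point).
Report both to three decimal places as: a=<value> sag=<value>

a=29.064 sag=24.411

seed: a₀ = √(S³/(24(L−S))) = √(70.867³/(24·18.907)) = 28.005875
iter 1: u=1.265217  f(a)=+1.572e+00  f'(a)=-1.579e+00  a ← 28.005875 − (+1.572e+00/-1.579e+00) = 29.001558
iter 2: u=1.221779  f(a)=+8.774e-02  f'(a)=-1.407e+00  a ← 29.001558 − (+8.774e-02/-1.407e+00) = 29.063903
iter 3: u=1.219158  f(a)=+3.090e-04  f'(a)=-1.397e+00  a ← 29.063903 − (+3.090e-04/-1.397e+00) = 29.064124
iter 4: u=1.219149  f(a)=+3.861e-09  f'(a)=-1.397e+00  a ← 29.064124 − (+3.861e-09/-1.397e+00) = 29.064124
iter 5: u=1.219149  f(a)=+0.000e+00  f'(a)=-1.397e+00  a ← 29.064124 − (+0.000e+00/-1.397e+00) = 29.064124
converged: |Δa| < 1e-12 after 5 iterations
sag = a·(cosh(S/(2a)) − 1) = 29.064124·(cosh(1.219149) − 1) = 24.410787
T_max/T_min = cosh(S/(2a)) = 1.839894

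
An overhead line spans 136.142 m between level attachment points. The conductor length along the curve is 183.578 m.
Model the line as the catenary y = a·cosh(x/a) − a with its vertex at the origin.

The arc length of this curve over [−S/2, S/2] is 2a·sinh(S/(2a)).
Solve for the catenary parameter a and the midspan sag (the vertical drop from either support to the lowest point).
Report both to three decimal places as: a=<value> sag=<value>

seed: a₀ = √(S³/(24(L−S))) = √(136.142³/(24·47.436)) = 47.079142
iter 1: u=1.445884  f(a)=+5.213e+00  f'(a)=-2.469e+00  a ← 47.079142 − (+5.213e+00/-2.469e+00) = 49.190217
iter 2: u=1.383832  f(a)=+3.711e-01  f'(a)=-2.129e+00  a ← 49.190217 − (+3.711e-01/-2.129e+00) = 49.364531
iter 3: u=1.378946  f(a)=+2.200e-03  f'(a)=-2.104e+00  a ← 49.364531 − (+2.200e-03/-2.104e+00) = 49.365576
iter 4: u=1.378916  f(a)=+7.831e-08  f'(a)=-2.104e+00  a ← 49.365576 − (+7.831e-08/-2.104e+00) = 49.365576
iter 5: u=1.378916  f(a)=+0.000e+00  f'(a)=-2.104e+00  a ← 49.365576 − (+0.000e+00/-2.104e+00) = 49.365576
converged: |Δa| < 1e-12 after 5 iterations
sag = a·(cosh(S/(2a)) − 1) = 49.365576·(cosh(1.378916) − 1) = 54.856209
T_max/T_min = cosh(S/(2a)) = 2.111224

a=49.366 sag=54.856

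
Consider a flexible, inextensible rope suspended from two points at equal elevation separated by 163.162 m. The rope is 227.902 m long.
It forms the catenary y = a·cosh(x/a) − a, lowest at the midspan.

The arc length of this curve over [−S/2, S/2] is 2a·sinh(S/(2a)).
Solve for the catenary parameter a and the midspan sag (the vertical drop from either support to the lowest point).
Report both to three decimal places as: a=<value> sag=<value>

seed: a₀ = √(S³/(24(L−S))) = √(163.162³/(24·64.740)) = 52.873318
iter 1: u=1.542952  f(a)=+8.158e+00  f'(a)=-3.084e+00  a ← 52.873318 − (+8.158e+00/-3.084e+00) = 55.518820
iter 2: u=1.469430  f(a)=+6.522e-01  f'(a)=-2.609e+00  a ← 55.518820 − (+6.522e-01/-2.609e+00) = 55.768857
iter 3: u=1.462842  f(a)=+4.970e-03  f'(a)=-2.569e+00  a ← 55.768857 − (+4.970e-03/-2.569e+00) = 55.770792
iter 4: u=1.462791  f(a)=+2.935e-07  f'(a)=-2.569e+00  a ← 55.770792 − (+2.935e-07/-2.569e+00) = 55.770792
iter 5: u=1.462791  f(a)=+2.842e-14  f'(a)=-2.569e+00  a ← 55.770792 − (+2.842e-14/-2.569e+00) = 55.770792
converged: |Δa| < 1e-12 after 5 iterations
sag = a·(cosh(S/(2a)) − 1) = 55.770792·(cosh(1.462791) − 1) = 71.096113
T_max/T_min = cosh(S/(2a)) = 2.274791

a=55.771 sag=71.096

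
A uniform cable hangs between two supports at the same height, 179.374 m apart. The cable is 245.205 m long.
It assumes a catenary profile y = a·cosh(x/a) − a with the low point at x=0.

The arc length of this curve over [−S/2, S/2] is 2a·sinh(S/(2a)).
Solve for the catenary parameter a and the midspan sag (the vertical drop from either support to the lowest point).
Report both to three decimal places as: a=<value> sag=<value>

seed: a₀ = √(S³/(24(L−S))) = √(179.374³/(24·65.831)) = 60.439156
iter 1: u=1.483922  f(a)=+7.640e+00  f'(a)=-2.697e+00  a ← 60.439156 − (+7.640e+00/-2.697e+00) = 63.271473
iter 2: u=1.417495  f(a)=+5.699e-01  f'(a)=-2.309e+00  a ← 63.271473 − (+5.699e-01/-2.309e+00) = 63.518306
iter 3: u=1.411987  f(a)=+3.736e-03  f'(a)=-2.279e+00  a ← 63.518306 − (+3.736e-03/-2.279e+00) = 63.519945
iter 4: u=1.411950  f(a)=+1.628e-07  f'(a)=-2.278e+00  a ← 63.519945 − (+1.628e-07/-2.278e+00) = 63.519945
iter 5: u=1.411950  f(a)=+2.842e-14  f'(a)=-2.278e+00  a ← 63.519945 − (+2.842e-14/-2.278e+00) = 63.519945
converged: |Δa| < 1e-12 after 5 iterations
sag = a·(cosh(S/(2a)) − 1) = 63.519945·(cosh(1.411950) − 1) = 74.560308
T_max/T_min = cosh(S/(2a)) = 2.173809

a=63.520 sag=74.560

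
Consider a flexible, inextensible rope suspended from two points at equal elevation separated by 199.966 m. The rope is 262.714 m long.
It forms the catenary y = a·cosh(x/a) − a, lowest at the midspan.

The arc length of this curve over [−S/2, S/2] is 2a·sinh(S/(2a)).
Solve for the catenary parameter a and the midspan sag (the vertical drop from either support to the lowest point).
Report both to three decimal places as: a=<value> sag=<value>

a=76.075 sag=75.721

seed: a₀ = √(S³/(24(L−S))) = √(199.966³/(24·62.748)) = 72.866628
iter 1: u=1.372137  f(a)=+6.179e+00  f'(a)=-2.069e+00  a ← 72.866628 − (+6.179e+00/-2.069e+00) = 75.852841
iter 2: u=1.318118  f(a)=+4.001e-01  f'(a)=-1.809e+00  a ← 75.852841 − (+4.001e-01/-1.809e+00) = 76.074028
iter 3: u=1.314286  f(a)=+1.935e-03  f'(a)=-1.792e+00  a ← 76.074028 − (+1.935e-03/-1.792e+00) = 76.075108
iter 4: u=1.314267  f(a)=+4.574e-08  f'(a)=-1.791e+00  a ← 76.075108 − (+4.574e-08/-1.791e+00) = 76.075108
iter 5: u=1.314267  f(a)=-5.684e-14  f'(a)=-1.791e+00  a ← 76.075108 − (-5.684e-14/-1.791e+00) = 76.075108
converged: |Δa| < 1e-12 after 5 iterations
sag = a·(cosh(S/(2a)) − 1) = 76.075108·(cosh(1.314267) − 1) = 75.721082
T_max/T_min = cosh(S/(2a)) = 1.995346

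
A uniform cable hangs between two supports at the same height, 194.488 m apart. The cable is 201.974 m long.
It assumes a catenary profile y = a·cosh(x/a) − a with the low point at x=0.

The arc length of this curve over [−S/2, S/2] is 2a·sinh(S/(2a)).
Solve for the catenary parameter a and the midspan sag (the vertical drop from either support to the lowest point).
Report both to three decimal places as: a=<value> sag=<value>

a=203.511 sag=23.679

seed: a₀ = √(S³/(24(L−S))) = √(194.488³/(24·7.486)) = 202.352551
iter 1: u=0.480567  f(a)=+8.692e-02  f'(a)=-7.571e-02  a ← 202.352551 − (+8.692e-02/-7.571e-02) = 203.500570
iter 2: u=0.477856  f(a)=+7.453e-04  f'(a)=-7.442e-02  a ← 203.500570 − (+7.453e-04/-7.442e-02) = 203.510584
iter 3: u=0.477833  f(a)=+5.584e-08  f'(a)=-7.441e-02  a ← 203.510584 − (+5.584e-08/-7.441e-02) = 203.510585
iter 4: u=0.477833  f(a)=+0.000e+00  f'(a)=-7.441e-02  a ← 203.510585 − (+0.000e+00/-7.441e-02) = 203.510585
converged: |Δa| < 1e-12 after 4 iterations
sag = a·(cosh(S/(2a)) − 1) = 203.510585·(cosh(0.477833) − 1) = 23.678615
T_max/T_min = cosh(S/(2a)) = 1.116351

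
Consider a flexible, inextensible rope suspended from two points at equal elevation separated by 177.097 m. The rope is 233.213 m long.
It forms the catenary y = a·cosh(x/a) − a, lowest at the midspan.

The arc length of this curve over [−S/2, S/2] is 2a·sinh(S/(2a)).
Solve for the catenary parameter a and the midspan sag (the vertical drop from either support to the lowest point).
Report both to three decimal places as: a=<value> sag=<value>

seed: a₀ = √(S³/(24(L−S))) = √(177.097³/(24·56.116)) = 64.219635
iter 1: u=1.378838  f(a)=+5.582e+00  f'(a)=-2.103e+00  a ← 64.219635 − (+5.582e+00/-2.103e+00) = 66.873770
iter 2: u=1.324114  f(a)=+3.647e-01  f'(a)=-1.837e+00  a ← 66.873770 − (+3.647e-01/-1.837e+00) = 67.072357
iter 3: u=1.320194  f(a)=+1.798e-03  f'(a)=-1.819e+00  a ← 67.072357 − (+1.798e-03/-1.819e+00) = 67.073345
iter 4: u=1.320174  f(a)=+4.414e-08  f'(a)=-1.818e+00  a ← 67.073345 − (+4.414e-08/-1.818e+00) = 67.073345
iter 5: u=1.320174  f(a)=-2.842e-14  f'(a)=-1.818e+00  a ← 67.073345 − (-2.842e-14/-1.818e+00) = 67.073345
converged: |Δa| < 1e-12 after 5 iterations
sag = a·(cosh(S/(2a)) − 1) = 67.073345·(cosh(1.320174) − 1) = 67.447692
T_max/T_min = cosh(S/(2a)) = 2.005581

a=67.073 sag=67.448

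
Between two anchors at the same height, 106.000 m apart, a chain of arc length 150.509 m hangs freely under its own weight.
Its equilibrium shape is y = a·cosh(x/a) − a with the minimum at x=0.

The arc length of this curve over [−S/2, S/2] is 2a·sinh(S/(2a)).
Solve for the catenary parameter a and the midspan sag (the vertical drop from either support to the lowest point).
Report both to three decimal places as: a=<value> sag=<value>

seed: a₀ = √(S³/(24(L−S))) = √(106.000³/(24·44.509)) = 33.390987
iter 1: u=1.587255  f(a)=+5.955e+00  f'(a)=-3.401e+00  a ← 33.390987 − (+5.955e+00/-3.401e+00) = 35.142021
iter 2: u=1.508166  f(a)=+5.005e-01  f'(a)=-2.851e+00  a ← 35.142021 − (+5.005e-01/-2.851e+00) = 35.317563
iter 3: u=1.500670  f(a)=+4.252e-03  f'(a)=-2.803e+00  a ← 35.317563 − (+4.252e-03/-2.803e+00) = 35.319080
iter 4: u=1.500605  f(a)=+3.127e-07  f'(a)=-2.803e+00  a ← 35.319080 − (+3.127e-07/-2.803e+00) = 35.319080
iter 5: u=1.500605  f(a)=+2.842e-14  f'(a)=-2.803e+00  a ← 35.319080 − (+2.842e-14/-2.803e+00) = 35.319080
converged: |Δa| < 1e-12 after 5 iterations
sag = a·(cosh(S/(2a)) − 1) = 35.319080·(cosh(1.500605) − 1) = 47.811403
T_max/T_min = cosh(S/(2a)) = 2.353699

a=35.319 sag=47.811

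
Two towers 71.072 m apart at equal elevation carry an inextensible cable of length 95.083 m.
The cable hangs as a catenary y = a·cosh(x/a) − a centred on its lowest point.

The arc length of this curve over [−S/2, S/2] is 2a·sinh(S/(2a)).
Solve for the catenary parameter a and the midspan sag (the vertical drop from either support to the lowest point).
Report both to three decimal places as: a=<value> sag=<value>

a=26.137 sag=28.115

seed: a₀ = √(S³/(24(L−S))) = √(71.072³/(24·24.011)) = 24.959568
iter 1: u=1.423743  f(a)=+2.554e+00  f'(a)=-2.343e+00  a ← 24.959568 − (+2.554e+00/-2.343e+00) = 26.049643
iter 2: u=1.364165  f(a)=+1.769e-01  f'(a)=-2.029e+00  a ← 26.049643 − (+1.769e-01/-2.029e+00) = 26.136813
iter 3: u=1.359615  f(a)=+9.875e-04  f'(a)=-2.006e+00  a ← 26.136813 − (+9.875e-04/-2.006e+00) = 26.137305
iter 4: u=1.359589  f(a)=+3.116e-08  f'(a)=-2.006e+00  a ← 26.137305 − (+3.116e-08/-2.006e+00) = 26.137305
iter 5: u=1.359589  f(a)=-1.421e-14  f'(a)=-2.006e+00  a ← 26.137305 − (-1.421e-14/-2.006e+00) = 26.137305
converged: |Δa| < 1e-12 after 5 iterations
sag = a·(cosh(S/(2a)) − 1) = 26.137305·(cosh(1.359589) − 1) = 28.115372
T_max/T_min = cosh(S/(2a)) = 2.075680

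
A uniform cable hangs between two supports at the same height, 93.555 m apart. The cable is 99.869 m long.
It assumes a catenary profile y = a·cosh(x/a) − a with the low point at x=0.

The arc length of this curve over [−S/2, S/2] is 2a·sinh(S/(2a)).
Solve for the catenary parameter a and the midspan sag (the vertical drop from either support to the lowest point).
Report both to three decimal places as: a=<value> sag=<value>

a=74.242 sag=15.230

seed: a₀ = √(S³/(24(L−S))) = √(93.555³/(24·6.314)) = 73.509352
iter 1: u=0.636348  f(a)=+1.291e-01  f'(a)=-1.788e-01  a ← 73.509352 − (+1.291e-01/-1.788e-01) = 74.231085
iter 2: u=0.630161  f(a)=+1.926e-03  f'(a)=-1.735e-01  a ← 74.231085 − (+1.926e-03/-1.735e-01) = 74.242181
iter 3: u=0.630066  f(a)=+4.430e-07  f'(a)=-1.735e-01  a ← 74.242181 − (+4.430e-07/-1.735e-01) = 74.242183
iter 4: u=0.630066  f(a)=+2.842e-14  f'(a)=-1.735e-01  a ← 74.242183 − (+2.842e-14/-1.735e-01) = 74.242183
converged: |Δa| < 1e-12 after 4 iterations
sag = a·(cosh(S/(2a)) − 1) = 74.242183·(cosh(0.630066) − 1) = 15.230472
T_max/T_min = cosh(S/(2a)) = 1.205146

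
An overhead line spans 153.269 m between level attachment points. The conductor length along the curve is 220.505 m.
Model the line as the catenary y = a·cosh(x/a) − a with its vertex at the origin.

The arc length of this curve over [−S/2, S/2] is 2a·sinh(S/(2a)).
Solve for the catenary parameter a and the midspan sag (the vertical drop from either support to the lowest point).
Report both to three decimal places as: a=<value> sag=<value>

a=50.076 sag=71.016

seed: a₀ = √(S³/(24(L−S))) = √(153.269³/(24·67.236)) = 47.236198
iter 1: u=1.622368  f(a)=+9.424e+00  f'(a)=-3.670e+00  a ← 47.236198 − (+9.424e+00/-3.670e+00) = 49.803941
iter 2: u=1.538724  f(a)=+8.230e-01  f'(a)=-3.055e+00  a ← 49.803941 − (+8.230e-01/-3.055e+00) = 50.073359
iter 3: u=1.530445  f(a)=+7.603e-03  f'(a)=-2.998e+00  a ← 50.073359 − (+7.603e-03/-2.998e+00) = 50.075895
iter 4: u=1.530367  f(a)=+6.622e-07  f'(a)=-2.998e+00  a ← 50.075895 − (+6.622e-07/-2.998e+00) = 50.075895
iter 5: u=1.530367  f(a)=+2.842e-14  f'(a)=-2.998e+00  a ← 50.075895 − (+2.842e-14/-2.998e+00) = 50.075895
converged: |Δa| < 1e-12 after 5 iterations
sag = a·(cosh(S/(2a)) − 1) = 50.075895·(cosh(1.530367) − 1) = 71.015843
T_max/T_min = cosh(S/(2a)) = 2.418164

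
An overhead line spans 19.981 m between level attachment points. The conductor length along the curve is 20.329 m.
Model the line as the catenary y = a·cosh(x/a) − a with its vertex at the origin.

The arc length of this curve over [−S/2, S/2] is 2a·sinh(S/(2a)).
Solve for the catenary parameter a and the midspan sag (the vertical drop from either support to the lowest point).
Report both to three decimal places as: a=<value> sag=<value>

a=30.986 sag=1.625

seed: a₀ = √(S³/(24(L−S))) = √(19.981³/(24·0.348)) = 30.905131
iter 1: u=0.323263  f(a)=+1.823e-03  f'(a)=-2.276e-02  a ← 30.905131 − (+1.823e-03/-2.276e-02) = 30.985231
iter 2: u=0.322428  f(a)=+7.111e-06  f'(a)=-2.258e-02  a ← 30.985231 − (+7.111e-06/-2.258e-02) = 30.985546
iter 3: u=0.322425  f(a)=+1.092e-10  f'(a)=-2.258e-02  a ← 30.985546 − (+1.092e-10/-2.258e-02) = 30.985546
iter 4: u=0.322425  f(a)=+3.553e-15  f'(a)=-2.258e-02  a ← 30.985546 − (+3.553e-15/-2.258e-02) = 30.985546
converged: |Δa| < 1e-12 after 4 iterations
sag = a·(cosh(S/(2a)) − 1) = 30.985546·(cosh(0.322425) − 1) = 1.624592
T_max/T_min = cosh(S/(2a)) = 1.052431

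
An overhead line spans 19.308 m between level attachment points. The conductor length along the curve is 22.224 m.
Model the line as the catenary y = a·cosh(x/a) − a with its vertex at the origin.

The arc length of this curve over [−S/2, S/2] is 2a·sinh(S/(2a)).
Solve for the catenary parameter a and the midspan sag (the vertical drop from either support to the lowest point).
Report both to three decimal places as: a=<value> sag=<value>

a=10.364 sag=4.831

seed: a₀ = √(S³/(24(L−S))) = √(19.308³/(24·2.916)) = 10.141602
iter 1: u=0.951921  f(a)=+1.350e-01  f'(a)=-6.289e-01  a ← 10.141602 − (+1.350e-01/-6.289e-01) = 10.356275
iter 2: u=0.932188  f(a)=+4.406e-03  f'(a)=-5.884e-01  a ← 10.356275 − (+4.406e-03/-5.884e-01) = 10.363762
iter 3: u=0.931515  f(a)=+5.042e-06  f'(a)=-5.871e-01  a ← 10.363762 − (+5.042e-06/-5.871e-01) = 10.363770
iter 4: u=0.931514  f(a)=+6.626e-12  f'(a)=-5.871e-01  a ← 10.363770 − (+6.626e-12/-5.871e-01) = 10.363770
iter 5: u=0.931514  f(a)=-7.105e-15  f'(a)=-5.871e-01  a ← 10.363770 − (-7.105e-15/-5.871e-01) = 10.363770
converged: |Δa| < 1e-12 after 5 iterations
sag = a·(cosh(S/(2a)) − 1) = 10.363770·(cosh(0.931514) − 1) = 4.831106
T_max/T_min = cosh(S/(2a)) = 1.466153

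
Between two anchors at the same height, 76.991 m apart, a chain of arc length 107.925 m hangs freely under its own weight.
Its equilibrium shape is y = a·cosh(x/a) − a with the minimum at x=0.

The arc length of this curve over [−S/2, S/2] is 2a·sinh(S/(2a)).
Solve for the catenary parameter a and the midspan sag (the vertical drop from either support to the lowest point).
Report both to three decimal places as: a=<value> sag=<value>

a=26.168 sag=33.805

seed: a₀ = √(S³/(24(L−S))) = √(76.991³/(24·30.934)) = 24.793411
iter 1: u=1.552650  f(a)=+3.950e+00  f'(a)=-3.151e+00  a ← 24.793411 − (+3.950e+00/-3.151e+00) = 26.046958
iter 2: u=1.477927  f(a)=+3.193e-01  f'(a)=-2.660e+00  a ← 26.046958 − (+3.193e-01/-2.660e+00) = 26.166990
iter 3: u=1.471147  f(a)=+2.493e-03  f'(a)=-2.619e+00  a ← 26.166990 − (+2.493e-03/-2.619e+00) = 26.167942
iter 4: u=1.471094  f(a)=+1.545e-07  f'(a)=-2.619e+00  a ← 26.167942 − (+1.545e-07/-2.619e+00) = 26.167942
iter 5: u=1.471094  f(a)=+2.842e-14  f'(a)=-2.619e+00  a ← 26.167942 − (+2.842e-14/-2.619e+00) = 26.167942
converged: |Δa| < 1e-12 after 5 iterations
sag = a·(cosh(S/(2a)) − 1) = 26.167942·(cosh(1.471094) − 1) = 33.804657
T_max/T_min = cosh(S/(2a)) = 2.291835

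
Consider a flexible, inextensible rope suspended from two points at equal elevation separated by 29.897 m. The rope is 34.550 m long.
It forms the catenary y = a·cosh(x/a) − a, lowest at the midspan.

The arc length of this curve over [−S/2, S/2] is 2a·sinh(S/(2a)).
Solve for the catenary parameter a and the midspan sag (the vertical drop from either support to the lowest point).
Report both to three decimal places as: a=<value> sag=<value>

seed: a₀ = √(S³/(24(L−S))) = √(29.897³/(24·4.653)) = 15.469250
iter 1: u=0.966336  f(a)=+2.221e-01  f'(a)=-6.597e-01  a ← 15.469250 − (+2.221e-01/-6.597e-01) = 15.806003
iter 2: u=0.945748  f(a)=+7.461e-03  f'(a)=-6.160e-01  a ← 15.806003 − (+7.461e-03/-6.160e-01) = 15.818115
iter 3: u=0.945024  f(a)=+9.065e-06  f'(a)=-6.145e-01  a ← 15.818115 − (+9.065e-06/-6.145e-01) = 15.818130
iter 4: u=0.945023  f(a)=+1.342e-11  f'(a)=-6.145e-01  a ← 15.818130 − (+1.342e-11/-6.145e-01) = 15.818130
iter 5: u=0.945023  f(a)=-7.105e-15  f'(a)=-6.145e-01  a ← 15.818130 − (-7.105e-15/-6.145e-01) = 15.818130
converged: |Δa| < 1e-12 after 5 iterations
sag = a·(cosh(S/(2a)) − 1) = 15.818130·(cosh(0.945023) − 1) = 7.604911
T_max/T_min = cosh(S/(2a)) = 1.480772

a=15.818 sag=7.605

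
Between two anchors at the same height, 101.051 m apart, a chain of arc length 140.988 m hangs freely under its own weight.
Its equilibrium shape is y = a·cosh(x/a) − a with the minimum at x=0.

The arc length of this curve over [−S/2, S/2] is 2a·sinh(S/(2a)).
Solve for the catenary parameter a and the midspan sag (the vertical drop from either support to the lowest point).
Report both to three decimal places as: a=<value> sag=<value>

a=34.602 sag=43.926

seed: a₀ = √(S³/(24(L−S))) = √(101.051³/(24·39.937)) = 32.810858
iter 1: u=1.539902  f(a)=+5.011e+00  f'(a)=-3.063e+00  a ← 32.810858 − (+5.011e+00/-3.063e+00) = 34.447130
iter 2: u=1.466755  f(a)=+3.993e-01  f'(a)=-2.592e+00  a ← 34.447130 − (+3.993e-01/-2.592e+00) = 34.601145
iter 3: u=1.460226  f(a)=+3.019e-03  f'(a)=-2.553e+00  a ← 34.601145 − (+3.019e-03/-2.553e+00) = 34.602327
iter 4: u=1.460176  f(a)=+1.756e-07  f'(a)=-2.553e+00  a ← 34.602327 − (+1.756e-07/-2.553e+00) = 34.602327
iter 5: u=1.460176  f(a)=+0.000e+00  f'(a)=-2.553e+00  a ← 34.602327 − (+0.000e+00/-2.553e+00) = 34.602327
converged: |Δa| < 1e-12 after 5 iterations
sag = a·(cosh(S/(2a)) − 1) = 34.602327·(cosh(1.460176) − 1) = 43.926171
T_max/T_min = cosh(S/(2a)) = 2.269457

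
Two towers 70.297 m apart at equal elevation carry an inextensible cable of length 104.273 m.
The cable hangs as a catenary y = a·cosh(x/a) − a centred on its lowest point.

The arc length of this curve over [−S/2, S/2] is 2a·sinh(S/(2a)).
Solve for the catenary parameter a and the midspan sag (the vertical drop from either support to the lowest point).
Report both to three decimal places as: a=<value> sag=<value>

seed: a₀ = √(S³/(24(L−S))) = √(70.297³/(24·33.976)) = 20.640178
iter 1: u=1.702916  f(a)=+5.281e+00  f'(a)=-4.351e+00  a ← 20.640178 − (+5.281e+00/-4.351e+00) = 21.853746
iter 2: u=1.608351  f(a)=+5.016e-01  f'(a)=-3.561e+00  a ← 21.853746 − (+5.016e-01/-3.561e+00) = 21.994605
iter 3: u=1.598051  f(a)=+5.573e-03  f'(a)=-3.482e+00  a ← 21.994605 − (+5.573e-03/-3.482e+00) = 21.996206
iter 4: u=1.597935  f(a)=+7.050e-07  f'(a)=-3.481e+00  a ← 21.996206 − (+7.050e-07/-3.481e+00) = 21.996206
iter 5: u=1.597935  f(a)=+0.000e+00  f'(a)=-3.481e+00  a ← 21.996206 − (+0.000e+00/-3.481e+00) = 21.996206
converged: |Δa| < 1e-12 after 5 iterations
sag = a·(cosh(S/(2a)) − 1) = 21.996206·(cosh(1.597935) − 1) = 34.590433
T_max/T_min = cosh(S/(2a)) = 2.572564

a=21.996 sag=34.590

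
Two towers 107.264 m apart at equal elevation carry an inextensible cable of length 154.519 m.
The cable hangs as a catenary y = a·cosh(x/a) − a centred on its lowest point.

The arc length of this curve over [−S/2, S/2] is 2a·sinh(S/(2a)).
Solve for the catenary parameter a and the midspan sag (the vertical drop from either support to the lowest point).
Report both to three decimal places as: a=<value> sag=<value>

a=34.979 sag=49.830

seed: a₀ = √(S³/(24(L−S))) = √(107.264³/(24·47.255)) = 32.987658
iter 1: u=1.625820  f(a)=+6.653e+00  f'(a)=-3.697e+00  a ← 32.987658 − (+6.653e+00/-3.697e+00) = 34.787098
iter 2: u=1.541721  f(a)=+5.832e-01  f'(a)=-3.075e+00  a ← 34.787098 − (+5.832e-01/-3.075e+00) = 34.976740
iter 3: u=1.533362  f(a)=+5.432e-03  f'(a)=-3.018e+00  a ← 34.976740 − (+5.432e-03/-3.018e+00) = 34.978540
iter 4: u=1.533283  f(a)=+4.809e-07  f'(a)=-3.018e+00  a ← 34.978540 − (+4.809e-07/-3.018e+00) = 34.978540
iter 5: u=1.533283  f(a)=+0.000e+00  f'(a)=-3.018e+00  a ← 34.978540 − (+0.000e+00/-3.018e+00) = 34.978540
converged: |Δa| < 1e-12 after 5 iterations
sag = a·(cosh(S/(2a)) − 1) = 34.978540·(cosh(1.533283) − 1) = 49.830237
T_max/T_min = cosh(S/(2a)) = 2.424595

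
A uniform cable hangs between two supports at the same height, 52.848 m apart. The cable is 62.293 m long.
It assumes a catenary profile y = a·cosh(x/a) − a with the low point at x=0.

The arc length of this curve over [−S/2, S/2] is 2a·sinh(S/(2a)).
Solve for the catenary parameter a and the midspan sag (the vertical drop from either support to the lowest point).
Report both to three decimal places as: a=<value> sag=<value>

seed: a₀ = √(S³/(24(L−S))) = √(52.848³/(24·9.445)) = 25.517389
iter 1: u=1.035529  f(a)=+5.195e-01  f'(a)=-8.228e-01  a ← 25.517389 − (+5.195e-01/-8.228e-01) = 26.148831
iter 2: u=1.010523  f(a)=+1.991e-02  f'(a)=-7.608e-01  a ← 26.148831 − (+1.991e-02/-7.608e-01) = 26.175000
iter 3: u=1.009513  f(a)=+3.182e-05  f'(a)=-7.584e-01  a ← 26.175000 − (+3.182e-05/-7.584e-01) = 26.175042
iter 4: u=1.009511  f(a)=+8.156e-11  f'(a)=-7.584e-01  a ← 26.175042 − (+8.156e-11/-7.584e-01) = 26.175042
iter 5: u=1.009511  f(a)=+0.000e+00  f'(a)=-7.584e-01  a ← 26.175042 − (+0.000e+00/-7.584e-01) = 26.175042
converged: |Δa| < 1e-12 after 5 iterations
sag = a·(cosh(S/(2a)) − 1) = 26.175042·(cosh(1.009511) − 1) = 14.509565
T_max/T_min = cosh(S/(2a)) = 1.554328

a=26.175 sag=14.510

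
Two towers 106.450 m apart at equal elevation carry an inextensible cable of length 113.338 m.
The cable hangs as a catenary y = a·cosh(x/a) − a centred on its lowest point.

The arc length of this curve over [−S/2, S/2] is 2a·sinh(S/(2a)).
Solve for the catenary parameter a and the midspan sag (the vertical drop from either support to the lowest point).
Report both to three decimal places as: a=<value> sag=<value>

a=86.238 sag=16.953

seed: a₀ = √(S³/(24(L−S))) = √(106.450³/(24·6.888)) = 85.421326
iter 1: u=0.623088  f(a)=+1.350e-01  f'(a)=-1.676e-01  a ← 85.421326 − (+1.350e-01/-1.676e-01) = 86.226434
iter 2: u=0.617270  f(a)=+1.932e-03  f'(a)=-1.629e-01  a ← 86.226434 − (+1.932e-03/-1.629e-01) = 86.238296
iter 3: u=0.617185  f(a)=+4.085e-07  f'(a)=-1.628e-01  a ← 86.238296 − (+4.085e-07/-1.628e-01) = 86.238298
iter 4: u=0.617185  f(a)=+2.842e-14  f'(a)=-1.628e-01  a ← 86.238298 − (+2.842e-14/-1.628e-01) = 86.238298
converged: |Δa| < 1e-12 after 4 iterations
sag = a·(cosh(S/(2a)) − 1) = 86.238298·(cosh(0.617185) − 1) = 16.952882
T_max/T_min = cosh(S/(2a)) = 1.196582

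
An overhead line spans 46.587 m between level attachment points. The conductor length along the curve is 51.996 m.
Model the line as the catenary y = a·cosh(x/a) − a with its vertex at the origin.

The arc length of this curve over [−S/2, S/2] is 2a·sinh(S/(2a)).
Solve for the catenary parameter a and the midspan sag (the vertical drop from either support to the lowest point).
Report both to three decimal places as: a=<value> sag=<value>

a=28.382 sag=10.107

seed: a₀ = √(S³/(24(L−S))) = √(46.587³/(24·5.409)) = 27.908276
iter 1: u=0.834645  f(a)=+1.916e-01  f'(a)=-4.153e-01  a ← 27.908276 − (+1.916e-01/-4.153e-01) = 28.369520
iter 2: u=0.821075  f(a)=+4.852e-03  f'(a)=-3.945e-01  a ← 28.369520 − (+4.852e-03/-3.945e-01) = 28.381819
iter 3: u=0.820719  f(a)=+3.293e-06  f'(a)=-3.940e-01  a ← 28.381819 − (+3.293e-06/-3.940e-01) = 28.381827
iter 4: u=0.820719  f(a)=+1.521e-12  f'(a)=-3.940e-01  a ← 28.381827 − (+1.521e-12/-3.940e-01) = 28.381827
converged: |Δa| < 1e-12 after 4 iterations
sag = a·(cosh(S/(2a)) − 1) = 28.381827·(cosh(0.820719) − 1) = 10.107446
T_max/T_min = cosh(S/(2a)) = 1.356124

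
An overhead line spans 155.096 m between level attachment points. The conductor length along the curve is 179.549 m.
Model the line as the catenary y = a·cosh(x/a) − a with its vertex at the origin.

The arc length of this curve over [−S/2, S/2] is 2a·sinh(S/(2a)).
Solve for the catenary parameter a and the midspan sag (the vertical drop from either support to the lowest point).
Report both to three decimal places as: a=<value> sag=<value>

a=81.552 sag=39.733

seed: a₀ = √(S³/(24(L−S))) = √(155.096³/(24·24.453)) = 79.731365
iter 1: u=0.972616  f(a)=+1.183e+00  f'(a)=-6.734e-01  a ← 79.731365 − (+1.183e+00/-6.734e-01) = 81.488110
iter 2: u=0.951648  f(a)=+4.023e-02  f'(a)=-6.283e-01  a ← 81.488110 − (+4.023e-02/-6.283e-01) = 81.552136
iter 3: u=0.950901  f(a)=+5.015e-05  f'(a)=-6.267e-01  a ← 81.552136 − (+5.015e-05/-6.267e-01) = 81.552216
iter 4: u=0.950900  f(a)=+7.819e-11  f'(a)=-6.267e-01  a ← 81.552216 − (+7.819e-11/-6.267e-01) = 81.552216
iter 5: u=0.950900  f(a)=-5.684e-14  f'(a)=-6.267e-01  a ← 81.552216 − (-5.684e-14/-6.267e-01) = 81.552216
converged: |Δa| < 1e-12 after 5 iterations
sag = a·(cosh(S/(2a)) − 1) = 81.552216·(cosh(0.950900) − 1) = 39.733499
T_max/T_min = cosh(S/(2a)) = 1.487215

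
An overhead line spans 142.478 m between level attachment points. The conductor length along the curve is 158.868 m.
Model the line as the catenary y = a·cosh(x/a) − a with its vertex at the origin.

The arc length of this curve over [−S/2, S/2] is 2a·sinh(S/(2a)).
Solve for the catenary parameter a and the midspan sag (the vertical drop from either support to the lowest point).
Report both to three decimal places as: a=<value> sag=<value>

a=87.190 sag=30.758

seed: a₀ = √(S³/(24(L−S))) = √(142.478³/(24·16.390)) = 85.748517
iter 1: u=0.830790  f(a)=+5.750e-01  f'(a)=-4.093e-01  a ← 85.748517 − (+5.750e-01/-4.093e-01) = 87.153302
iter 2: u=0.817399  f(a)=+1.444e-02  f'(a)=-3.890e-01  a ← 87.153302 − (+1.444e-02/-3.890e-01) = 87.190410
iter 3: u=0.817051  f(a)=+9.616e-06  f'(a)=-3.885e-01  a ← 87.190410 − (+9.616e-06/-3.885e-01) = 87.190434
iter 4: u=0.817051  f(a)=+4.263e-12  f'(a)=-3.885e-01  a ← 87.190434 − (+4.263e-12/-3.885e-01) = 87.190434
converged: |Δa| < 1e-12 after 4 iterations
sag = a·(cosh(S/(2a)) − 1) = 87.190434·(cosh(0.817051) − 1) = 30.758420
T_max/T_min = cosh(S/(2a)) = 1.352773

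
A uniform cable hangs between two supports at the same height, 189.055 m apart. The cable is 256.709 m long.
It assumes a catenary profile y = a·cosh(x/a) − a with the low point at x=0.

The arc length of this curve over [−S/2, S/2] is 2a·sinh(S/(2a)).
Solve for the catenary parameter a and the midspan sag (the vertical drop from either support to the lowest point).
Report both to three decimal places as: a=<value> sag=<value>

a=67.722 sag=77.402

seed: a₀ = √(S³/(24(L−S))) = √(189.055³/(24·67.654)) = 64.510423
iter 1: u=1.465306  f(a)=+7.646e+00  f'(a)=-2.584e+00  a ← 64.510423 − (+7.646e+00/-2.584e+00) = 67.469556
iter 2: u=1.401039  f(a)=+5.575e-01  f'(a)=-2.219e+00  a ← 67.469556 − (+5.575e-01/-2.219e+00) = 67.720762
iter 3: u=1.395842  f(a)=+3.480e-03  f'(a)=-2.192e+00  a ← 67.720762 − (+3.480e-03/-2.192e+00) = 67.722350
iter 4: u=1.395810  f(a)=+1.375e-07  f'(a)=-2.192e+00  a ← 67.722350 − (+1.375e-07/-2.192e+00) = 67.722350
iter 5: u=1.395810  f(a)=-5.684e-14  f'(a)=-2.192e+00  a ← 67.722350 − (-5.684e-14/-2.192e+00) = 67.722350
converged: |Δa| < 1e-12 after 5 iterations
sag = a·(cosh(S/(2a)) − 1) = 67.722350·(cosh(1.395810) − 1) = 77.402405
T_max/T_min = cosh(S/(2a)) = 2.142937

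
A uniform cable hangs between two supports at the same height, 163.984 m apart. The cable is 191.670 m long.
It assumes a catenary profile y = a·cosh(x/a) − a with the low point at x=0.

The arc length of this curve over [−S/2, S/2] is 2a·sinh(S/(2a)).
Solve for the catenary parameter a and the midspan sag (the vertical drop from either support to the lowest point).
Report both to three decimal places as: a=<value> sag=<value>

a=83.452 sag=43.625

seed: a₀ = √(S³/(24(L−S))) = √(163.984³/(24·27.686)) = 81.464142
iter 1: u=1.006480  f(a)=+1.437e+00  f'(a)=-7.511e-01  a ← 81.464142 − (+1.437e+00/-7.511e-01) = 83.376795
iter 2: u=0.983391  f(a)=+5.215e-02  f'(a)=-6.975e-01  a ← 83.376795 − (+5.215e-02/-6.975e-01) = 83.451567
iter 3: u=0.982510  f(a)=+7.446e-05  f'(a)=-6.955e-01  a ← 83.451567 − (+7.446e-05/-6.955e-01) = 83.451674
iter 4: u=0.982509  f(a)=+1.523e-10  f'(a)=-6.955e-01  a ← 83.451674 − (+1.523e-10/-6.955e-01) = 83.451674
iter 5: u=0.982509  f(a)=+0.000e+00  f'(a)=-6.955e-01  a ← 83.451674 − (+0.000e+00/-6.955e-01) = 83.451674
converged: |Δa| < 1e-12 after 5 iterations
sag = a·(cosh(S/(2a)) − 1) = 83.451674·(cosh(0.982509) − 1) = 43.625189
T_max/T_min = cosh(S/(2a)) = 1.522760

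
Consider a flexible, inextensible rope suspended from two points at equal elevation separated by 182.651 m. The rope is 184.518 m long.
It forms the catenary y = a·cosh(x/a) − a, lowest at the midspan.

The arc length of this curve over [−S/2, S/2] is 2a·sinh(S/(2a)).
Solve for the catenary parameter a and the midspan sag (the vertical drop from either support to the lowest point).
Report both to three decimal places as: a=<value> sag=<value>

seed: a₀ = √(S³/(24(L−S))) = √(182.651³/(24·1.867)) = 368.769761
iter 1: u=0.247649  f(a)=+5.734e-03  f'(a)=-1.019e-02  a ← 368.769761 − (+5.734e-03/-1.019e-02) = 369.332545
iter 2: u=0.247272  f(a)=+1.315e-05  f'(a)=-1.014e-02  a ← 369.332545 − (+1.315e-05/-1.014e-02) = 369.333842
iter 3: u=0.247271  f(a)=+6.958e-11  f'(a)=-1.014e-02  a ← 369.333842 − (+6.958e-11/-1.014e-02) = 369.333842
iter 4: u=0.247271  f(a)=+0.000e+00  f'(a)=-1.014e-02  a ← 369.333842 − (+0.000e+00/-1.014e-02) = 369.333842
converged: |Δa| < 1e-12 after 4 iterations
sag = a·(cosh(S/(2a)) − 1) = 369.333842·(cosh(0.247271) − 1) = 11.348716
T_max/T_min = cosh(S/(2a)) = 1.030728

a=369.334 sag=11.349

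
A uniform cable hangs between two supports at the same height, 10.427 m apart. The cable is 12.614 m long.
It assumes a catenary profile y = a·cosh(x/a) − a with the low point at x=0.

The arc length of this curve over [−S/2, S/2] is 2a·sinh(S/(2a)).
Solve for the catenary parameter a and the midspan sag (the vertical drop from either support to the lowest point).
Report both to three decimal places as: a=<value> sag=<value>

a=4.787 sag=3.131

seed: a₀ = √(S³/(24(L−S))) = √(10.427³/(24·2.187)) = 4.647389
iter 1: u=1.121813  f(a)=+1.418e-01  f'(a)=-1.065e+00  a ← 4.647389 − (+1.418e-01/-1.065e+00) = 4.780535
iter 2: u=1.090568  f(a)=+6.323e-03  f'(a)=-9.720e-01  a ← 4.780535 − (+6.323e-03/-9.720e-01) = 4.787040
iter 3: u=1.089086  f(a)=+1.387e-05  f'(a)=-9.678e-01  a ← 4.787040 − (+1.387e-05/-9.678e-01) = 4.787054
iter 4: u=1.089083  f(a)=+6.702e-11  f'(a)=-9.677e-01  a ← 4.787054 − (+6.702e-11/-9.677e-01) = 4.787054
iter 5: u=1.089083  f(a)=+1.776e-15  f'(a)=-9.677e-01  a ← 4.787054 − (+1.776e-15/-9.677e-01) = 4.787054
converged: |Δa| < 1e-12 after 5 iterations
sag = a·(cosh(S/(2a)) − 1) = 4.787054·(cosh(1.089083) − 1) = 3.130909
T_max/T_min = cosh(S/(2a)) = 1.654037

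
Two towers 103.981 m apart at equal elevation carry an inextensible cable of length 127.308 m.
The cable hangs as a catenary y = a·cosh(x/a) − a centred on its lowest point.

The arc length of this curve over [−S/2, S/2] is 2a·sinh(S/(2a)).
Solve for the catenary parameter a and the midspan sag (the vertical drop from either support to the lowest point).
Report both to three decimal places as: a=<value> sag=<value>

a=46.248 sag=32.433

seed: a₀ = √(S³/(24(L−S))) = √(103.981³/(24·23.327)) = 44.812164
iter 1: u=1.160187  f(a)=+1.621e+00  f'(a)=-1.188e+00  a ← 44.812164 − (+1.621e+00/-1.188e+00) = 46.176657
iter 2: u=1.125904  f(a)=+7.699e-02  f'(a)=-1.078e+00  a ← 46.176657 − (+7.699e-02/-1.078e+00) = 46.248098
iter 3: u=1.124165  f(a)=+1.928e-04  f'(a)=-1.072e+00  a ← 46.248098 − (+1.928e-04/-1.072e+00) = 46.248278
iter 4: u=1.124161  f(a)=+1.216e-09  f'(a)=-1.072e+00  a ← 46.248278 − (+1.216e-09/-1.072e+00) = 46.248278
iter 5: u=1.124161  f(a)=+0.000e+00  f'(a)=-1.072e+00  a ← 46.248278 − (+0.000e+00/-1.072e+00) = 46.248278
converged: |Δa| < 1e-12 after 5 iterations
sag = a·(cosh(S/(2a)) − 1) = 46.248278·(cosh(1.124161) − 1) = 32.432945
T_max/T_min = cosh(S/(2a)) = 1.701279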